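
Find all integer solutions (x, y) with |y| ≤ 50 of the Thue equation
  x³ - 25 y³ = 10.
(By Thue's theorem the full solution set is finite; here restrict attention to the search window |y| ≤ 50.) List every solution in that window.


The equation is x³ - 25y³ = 10. For fixed y, x³ = 25·y³ + 10, so a solution requires the RHS to be a perfect cube.
Strategy: iterate y from -50 to 50, compute RHS = 25·y³ + 10, and check whether it is a (positive or negative) perfect cube.
Check small values of y:
  y = 0: RHS = 10 is not a perfect cube.
  y = 1: RHS = 35 is not a perfect cube.
  y = -1: RHS = -15 is not a perfect cube.
  y = 2: RHS = 210 is not a perfect cube.
  y = -2: RHS = -190 is not a perfect cube.
  y = 3: RHS = 685 is not a perfect cube.
  y = -3: RHS = -665 is not a perfect cube.
Continuing the search up to |y| = 50 finds no solutions either.
No (x, y) in the scanned range satisfies the equation.

No integer solutions with |y| ≤ 50.


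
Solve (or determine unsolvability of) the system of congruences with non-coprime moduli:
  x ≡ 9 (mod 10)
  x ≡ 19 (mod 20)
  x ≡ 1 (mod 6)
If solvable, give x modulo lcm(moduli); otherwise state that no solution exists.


Moduli 10, 20, 6 are not pairwise coprime, so CRT works modulo lcm(m_i) when all pairwise compatibility conditions hold.
Pairwise compatibility: gcd(m_i, m_j) must divide a_i - a_j for every pair.
Merge one congruence at a time:
  Start: x ≡ 9 (mod 10).
  Combine with x ≡ 19 (mod 20): gcd(10, 20) = 10; 19 - 9 = 10, which IS divisible by 10, so compatible.
    Write x = 9 + 10·t and substitute into x ≡ 19 (mod 20): 10·t ≡ 19 − 9 = 10 (mod 20).
    Divide the congruence (and modulus) by g = 10: 1·t ≡ 1 (mod 2).
    So t ≡ 1 (mod 2).
    Then x = 9 + 10·1 = 19, valid modulo lcm(10, 20) = 20: x ≡ 19 (mod 20).
  Combine with x ≡ 1 (mod 6): gcd(20, 6) = 2; 1 - 19 = -18, which IS divisible by 2, so compatible.
    Write x = 19 + 20·t and substitute into x ≡ 1 (mod 6): 20·t ≡ 1 − 19 = -18 (mod 6).
    Divide the congruence (and modulus) by g = 2: 10·t ≡ -9 (mod 3).
    Reduce coefficients mod 3: 1·t ≡ 0 (mod 3).
    So t ≡ 0 (mod 3).
    Then x = 19 + 20·0 = 19, valid modulo lcm(20, 6) = 60: x ≡ 19 (mod 60).
Verify: 19 mod 10 = 9, 19 mod 20 = 19, 19 mod 6 = 1.

x ≡ 19 (mod 60).


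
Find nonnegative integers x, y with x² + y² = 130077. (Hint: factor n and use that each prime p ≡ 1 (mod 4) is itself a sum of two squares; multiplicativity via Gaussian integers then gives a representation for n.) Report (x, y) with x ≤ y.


Step 1: Factor n = 130077 = 3^2 · 97 · 149.
Step 2: Check the mod-4 condition on each prime factor: 3 ≡ 3 (mod 4), exponent 2 (must be even); 97 ≡ 1 (mod 4), exponent 1; 149 ≡ 1 (mod 4), exponent 1.
All primes ≡ 3 (mod 4) appear to even exponent (or don't appear), so by the two-squares theorem n IS expressible as a sum of two squares.
Step 3: Build a representation. Group n = k² · m with k = 3 and m = 97 · 149 = 14453 (a product of primes ≡ 1 (mod 4)); a representation of m scales to one of n via (k·x)² + (k·y)² = k²(x² + y²). Each prime p ≡ 1 (mod 4) is itself a sum of two squares; find a² by testing p − a² for a perfect square:
  97: 97 − 1² = 96, 97 − 2² = 93, 97 − 3² = 88, 97 − 4² = 81 = 9² ⇒ 97 = 4² + 9².
  149: 149 − 1² = 148, 149 − 2² = 145, 149 − 3² = 140, 149 − 4² = 133, 149 − 5² = 124, 149 − 6² = 113, 149 − 7² = 100 = 10² ⇒ 149 = 7² + 10².
  Combine using the Brahmagupta–Fibonacci identity (a² + b²)(c² + d²) = (ac − bd)² + (ad + bc)² = (ac + bd)² + (ad − bc)²:
  97 · 149 = 14453: from (4² + 9²)(7² + 10²), take (4·7 − 9·10, 4·10 + 9·7) = (28 − 90, 40 + 63) = (-62, 103); dropping signs (only squares matter) gives (62, 103); check 62² + 103² = 3844 + 10609 = 14453 ✓.
  Scale by k = 3: (3·62, 3·103) = (186, 309).
Step 4: Order so x ≤ y and verify: 186² + 309² = 34596 + 95481 = 130077 = n. ✓

n = 130077 = 186² + 309² (one valid representation with x ≤ y).


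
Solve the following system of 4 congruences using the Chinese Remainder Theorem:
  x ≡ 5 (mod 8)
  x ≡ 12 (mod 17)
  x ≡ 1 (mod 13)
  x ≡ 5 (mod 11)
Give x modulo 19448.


Product of moduli M = 8 · 17 · 13 · 11 = 19448.
Merge one congruence at a time:
  Start: x ≡ 5 (mod 8).
  Combine with x ≡ 12 (mod 17); new modulus lcm = 136.
    Write x = 5 + 8·t and substitute into x ≡ 12 (mod 17): 8·t ≡ 12 − 5 = 7 (mod 17).
    The inverse of 8 mod 17 is 15 (since 8·15 = 120 = 7·17 + 1), so t ≡ 15·7 = 105 ≡ 3 (mod 17).
    Then x = 5 + 8·3 = 29, valid modulo lcm(8, 17) = 136: x ≡ 29 (mod 136).
  Combine with x ≡ 1 (mod 13); new modulus lcm = 1768.
    Write x = 29 + 136·t and substitute into x ≡ 1 (mod 13): 136·t ≡ 1 − 29 = -28 (mod 13).
    Reduce coefficients mod 13: 6·t ≡ 11 (mod 13).
    The inverse of 6 mod 13 is 11 (since 6·11 = 66 = 5·13 + 1), so t ≡ 11·11 = 121 ≡ 4 (mod 13).
    Then x = 29 + 136·4 = 573, valid modulo lcm(136, 13) = 1768: x ≡ 573 (mod 1768).
  Combine with x ≡ 5 (mod 11); new modulus lcm = 19448.
    Write x = 573 + 1768·t and substitute into x ≡ 5 (mod 11): 1768·t ≡ 5 − 573 = -568 (mod 11).
    Reduce coefficients mod 11: 8·t ≡ 4 (mod 11).
    The inverse of 8 mod 11 is 7 (since 8·7 = 56 = 5·11 + 1), so t ≡ 7·4 = 28 ≡ 6 (mod 11).
    Then x = 573 + 1768·6 = 11181, valid modulo lcm(1768, 11) = 19448: x ≡ 11181 (mod 19448).
Verify against each original: 11181 mod 8 = 5, 11181 mod 17 = 12, 11181 mod 13 = 1, 11181 mod 11 = 5.

x ≡ 11181 (mod 19448).


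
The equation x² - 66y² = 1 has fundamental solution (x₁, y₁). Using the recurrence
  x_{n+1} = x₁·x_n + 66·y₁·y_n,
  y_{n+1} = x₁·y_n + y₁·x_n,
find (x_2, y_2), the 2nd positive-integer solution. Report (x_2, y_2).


Step 1: Find the fundamental solution (x₁, y₁) of x² - 66y² = 1.
  Expand √66 as a continued fraction. a₀ = ⌊√66⌋ = 8; iterate m_{k+1} = d_k·a_k − m_k, d_{k+1} = (66 − m_{k+1}²)/d_k, a_{k+1} = ⌊(a₀ + m_{k+1})/d_{k+1}⌋ (starting m₀ = 0, d₀ = 1), with convergents p_k = a_k·p_{k-1} + p_{k-2}, q_k = a_k·q_{k-1} + q_{k-2} (p₋₁ = 1, q₋₁ = 0):
  k = 0: a₀ = 8; p₀/q₀ = 8/1; p₀² − 66·q₀² = 64 − 66 = -2.
  k = 1: m = 8, d = 2, a = ⌊(8 + 8)/2⌋ = 8; p/q = (8·8 + 1)/(8·1 + 0) = 65/8; p² − 66·q² = 4225 − 4224 = 1.
  The first convergent with p² − 66·q² = 1 gives the fundamental solution (x₁, y₁) = (65, 8).
Step 2: Apply the recurrence (x_{n+1}, y_{n+1}) = (x₁x_n + 66y₁y_n, x₁y_n + y₁x_n) repeatedly.
  From (x_1, y_1) = (65, 8): x_2 = 65·65 + 66·8·8 = 8449; y_2 = 65·8 + 8·65 = 1040.
Step 3: Verify x_2² - 66·y_2² = 71385601 - 71385600 = 1 (should be 1). ✓

(x_1, y_1) = (65, 8); (x_2, y_2) = (8449, 1040).


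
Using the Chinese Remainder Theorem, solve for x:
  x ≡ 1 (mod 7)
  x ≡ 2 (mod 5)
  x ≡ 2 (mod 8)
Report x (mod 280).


Moduli 7, 5, 8 are pairwise coprime; by CRT there is a unique solution modulo M = 7 · 5 · 8 = 280.
Solve pairwise, accumulating the modulus:
  Start with x ≡ 1 (mod 7).
  Combine with x ≡ 2 (mod 5): since gcd(7, 5) = 1, we get a unique residue mod 35.
    Write x = 1 + 7·t and substitute into x ≡ 2 (mod 5): 7·t ≡ 2 − 1 = 1 (mod 5).
    Reduce coefficients mod 5: 2·t ≡ 1 (mod 5).
    The inverse of 2 mod 5 is 3 (since 2·3 = 6 = 1·5 + 1), so t ≡ 3·1 = 3 ≡ 3 (mod 5).
    Then x = 1 + 7·3 = 22, valid modulo lcm(7, 5) = 35: x ≡ 22 (mod 35).
  Combine with x ≡ 2 (mod 8): since gcd(35, 8) = 1, we get a unique residue mod 280.
    Write x = 22 + 35·t and substitute into x ≡ 2 (mod 8): 35·t ≡ 2 − 22 = -20 (mod 8).
    Reduce coefficients mod 8: 3·t ≡ 4 (mod 8).
    The inverse of 3 mod 8 is 3 (since 3·3 = 9 = 1·8 + 1), so t ≡ 3·4 = 12 ≡ 4 (mod 8).
    Then x = 22 + 35·4 = 162, valid modulo lcm(35, 8) = 280: x ≡ 162 (mod 280).
Verify: 162 mod 7 = 1 ✓, 162 mod 5 = 2 ✓, 162 mod 8 = 2 ✓.

x ≡ 162 (mod 280).


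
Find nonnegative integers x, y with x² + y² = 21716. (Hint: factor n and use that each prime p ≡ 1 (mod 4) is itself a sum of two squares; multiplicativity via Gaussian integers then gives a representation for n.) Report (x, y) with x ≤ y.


Step 1: Factor n = 21716 = 2^2 · 61 · 89.
Step 2: Check the mod-4 condition on each prime factor: 2 = 2 (special); 61 ≡ 1 (mod 4), exponent 1; 89 ≡ 1 (mod 4), exponent 1.
All primes ≡ 3 (mod 4) appear to even exponent (or don't appear), so by the two-squares theorem n IS expressible as a sum of two squares.
Step 3: Build a representation. Group n = k² · m with k = 2 and m = 61 · 89 = 5429 (a product of primes ≡ 1 (mod 4)); a representation of m scales to one of n via (k·x)² + (k·y)² = k²(x² + y²). Each prime p ≡ 1 (mod 4) is itself a sum of two squares; find a² by testing p − a² for a perfect square:
  61: 61 − 1² = 60, 61 − 2² = 57, 61 − 3² = 52, 61 − 4² = 45, 61 − 5² = 36 = 6² ⇒ 61 = 5² + 6².
  89: 89 − 1² = 88, 89 − 2² = 85, 89 − 3² = 80, 89 − 4² = 73, 89 − 5² = 64 = 8² ⇒ 89 = 5² + 8².
  Combine using the Brahmagupta–Fibonacci identity (a² + b²)(c² + d²) = (ac − bd)² + (ad + bc)² = (ac + bd)² + (ad − bc)²:
  61 · 89 = 5429: from (5² + 6²)(5² + 8²), take (5·5 − 6·8, 5·8 + 6·5) = (25 − 48, 40 + 30) = (-23, 70); dropping signs (only squares matter) gives (23, 70); check 23² + 70² = 529 + 4900 = 5429 ✓.
  Scale by k = 2: (2·23, 2·70) = (46, 140).
Step 4: Order so x ≤ y and verify: 46² + 140² = 2116 + 19600 = 21716 = n. ✓

n = 21716 = 46² + 140² (one valid representation with x ≤ y).


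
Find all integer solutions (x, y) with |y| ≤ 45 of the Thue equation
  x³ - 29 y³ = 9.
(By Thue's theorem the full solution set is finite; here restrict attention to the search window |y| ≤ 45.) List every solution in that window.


The equation is x³ - 29y³ = 9. For fixed y, x³ = 29·y³ + 9, so a solution requires the RHS to be a perfect cube.
Strategy: iterate y from -45 to 45, compute RHS = 29·y³ + 9, and check whether it is a (positive or negative) perfect cube.
Check small values of y:
  y = 0: RHS = 9 is not a perfect cube.
  y = 1: RHS = 38 is not a perfect cube.
  y = -1: RHS = -20 is not a perfect cube.
  y = 2: RHS = 241 is not a perfect cube.
  y = -2: RHS = -223 is not a perfect cube.
  y = 3: RHS = 792 is not a perfect cube.
  y = -3: RHS = -774 is not a perfect cube.
Continuing the search up to |y| = 45 finds no solutions either.
No (x, y) in the scanned range satisfies the equation.

No integer solutions with |y| ≤ 45.


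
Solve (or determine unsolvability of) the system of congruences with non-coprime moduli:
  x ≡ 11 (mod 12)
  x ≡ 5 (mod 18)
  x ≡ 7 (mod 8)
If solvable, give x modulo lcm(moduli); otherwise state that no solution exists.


Moduli 12, 18, 8 are not pairwise coprime, so CRT works modulo lcm(m_i) when all pairwise compatibility conditions hold.
Pairwise compatibility: gcd(m_i, m_j) must divide a_i - a_j for every pair.
Merge one congruence at a time:
  Start: x ≡ 11 (mod 12).
  Combine with x ≡ 5 (mod 18): gcd(12, 18) = 6; 5 - 11 = -6, which IS divisible by 6, so compatible.
    Write x = 11 + 12·t and substitute into x ≡ 5 (mod 18): 12·t ≡ 5 − 11 = -6 (mod 18).
    Divide the congruence (and modulus) by g = 6: 2·t ≡ -1 (mod 3).
    Reduce coefficients mod 3: 2·t ≡ 2 (mod 3).
    The inverse of 2 mod 3 is 2 (since 2·2 = 4 = 1·3 + 1), so t ≡ 2·2 = 4 ≡ 1 (mod 3).
    Then x = 11 + 12·1 = 23, valid modulo lcm(12, 18) = 36: x ≡ 23 (mod 36).
  Combine with x ≡ 7 (mod 8): gcd(36, 8) = 4; 7 - 23 = -16, which IS divisible by 4, so compatible.
    Write x = 23 + 36·t and substitute into x ≡ 7 (mod 8): 36·t ≡ 7 − 23 = -16 (mod 8).
    Divide the congruence (and modulus) by g = 4: 9·t ≡ -4 (mod 2).
    Reduce coefficients mod 2: 1·t ≡ 0 (mod 2).
    So t ≡ 0 (mod 2).
    Then x = 23 + 36·0 = 23, valid modulo lcm(36, 8) = 72: x ≡ 23 (mod 72).
Verify: 23 mod 12 = 11, 23 mod 18 = 5, 23 mod 8 = 7.

x ≡ 23 (mod 72).


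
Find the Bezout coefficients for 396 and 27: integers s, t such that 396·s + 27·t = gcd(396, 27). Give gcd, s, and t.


Euclidean algorithm on (396, 27) — divide until remainder is 0:
  396 = 14 · 27 + 18
  27 = 1 · 18 + 9
  18 = 2 · 9 + 0
gcd(396, 27) = 9.
Track Bezout coefficients alongside the remainders: start with r₀ = 396 = a·1 + b·0 (s = 1, t = 0) and r₁ = 27 = a·0 + b·1 (s = 0, t = 1); each new remainder r_{k+1} = r_{k-1} − q_k·r_k inherits s_{k+1} = s_{k-1} − q_k·s_k, t_{k+1} = t_{k-1} − q_k·t_k, so r_k = a·s_k + b·t_k at every step:
  q = 14: r = 18, s = 1 − 14·0 = 1, t = 0 − 14·1 = -14  (check: 396·1 + 27·(-14) = 18)
  q = 1: r = 9, s = 0 − 1·1 = -1, t = 1 − 1·(-14) = 15  (check: 396·(-1) + 27·15 = 9)
The row with r = 9 (the gcd) gives the Bezout coefficients s = -1, t = 15.
Result: 396 · (-1) + 27 · (15) = 9.

gcd(396, 27) = 9; s = -1, t = 15 (check: 396·(-1) + 27·15 = 9).


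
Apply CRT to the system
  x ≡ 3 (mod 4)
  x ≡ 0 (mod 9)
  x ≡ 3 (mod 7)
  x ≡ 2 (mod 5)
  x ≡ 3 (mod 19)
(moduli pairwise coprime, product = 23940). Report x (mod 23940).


Product of moduli M = 4 · 9 · 7 · 5 · 19 = 23940.
Merge one congruence at a time:
  Start: x ≡ 3 (mod 4).
  Combine with x ≡ 0 (mod 9); new modulus lcm = 36.
    Write x = 3 + 4·t and substitute into x ≡ 0 (mod 9): 4·t ≡ 0 − 3 = -3 (mod 9).
    Reduce coefficients mod 9: 4·t ≡ 6 (mod 9).
    The inverse of 4 mod 9 is 7 (since 4·7 = 28 = 3·9 + 1), so t ≡ 7·6 = 42 ≡ 6 (mod 9).
    Then x = 3 + 4·6 = 27, valid modulo lcm(4, 9) = 36: x ≡ 27 (mod 36).
  Combine with x ≡ 3 (mod 7); new modulus lcm = 252.
    Write x = 27 + 36·t and substitute into x ≡ 3 (mod 7): 36·t ≡ 3 − 27 = -24 (mod 7).
    Reduce coefficients mod 7: 1·t ≡ 4 (mod 7).
    So t ≡ 4 (mod 7).
    Then x = 27 + 36·4 = 171, valid modulo lcm(36, 7) = 252: x ≡ 171 (mod 252).
  Combine with x ≡ 2 (mod 5); new modulus lcm = 1260.
    Write x = 171 + 252·t and substitute into x ≡ 2 (mod 5): 252·t ≡ 2 − 171 = -169 (mod 5).
    Reduce coefficients mod 5: 2·t ≡ 1 (mod 5).
    The inverse of 2 mod 5 is 3 (since 2·3 = 6 = 1·5 + 1), so t ≡ 3·1 = 3 ≡ 3 (mod 5).
    Then x = 171 + 252·3 = 927, valid modulo lcm(252, 5) = 1260: x ≡ 927 (mod 1260).
  Combine with x ≡ 3 (mod 19); new modulus lcm = 23940.
    Write x = 927 + 1260·t and substitute into x ≡ 3 (mod 19): 1260·t ≡ 3 − 927 = -924 (mod 19).
    Reduce coefficients mod 19: 6·t ≡ 7 (mod 19).
    The inverse of 6 mod 19 is 16 (since 6·16 = 96 = 5·19 + 1), so t ≡ 16·7 = 112 ≡ 17 (mod 19).
    Then x = 927 + 1260·17 = 22347, valid modulo lcm(1260, 19) = 23940: x ≡ 22347 (mod 23940).
Verify against each original: 22347 mod 4 = 3, 22347 mod 9 = 0, 22347 mod 7 = 3, 22347 mod 5 = 2, 22347 mod 19 = 3.

x ≡ 22347 (mod 23940).


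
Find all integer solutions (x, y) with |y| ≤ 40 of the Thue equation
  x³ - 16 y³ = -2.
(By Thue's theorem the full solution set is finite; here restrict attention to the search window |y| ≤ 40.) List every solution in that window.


The equation is x³ - 16y³ = -2. For fixed y, x³ = 16·y³ − 2, so a solution requires the RHS to be a perfect cube.
Strategy: iterate y from -40 to 40, compute RHS = 16·y³ − 2, and check whether it is a (positive or negative) perfect cube.
Check small values of y:
  y = 0: RHS = -2 is not a perfect cube.
  y = 1: RHS = 14 is not a perfect cube.
  y = -1: RHS = -18 is not a perfect cube.
  y = 2: RHS = 126 is not a perfect cube.
  y = -2: RHS = -130 is not a perfect cube.
  y = 3: RHS = 430 is not a perfect cube.
  y = -3: RHS = -434 is not a perfect cube.
Continuing the search up to |y| = 40 finds no solutions either.
No (x, y) in the scanned range satisfies the equation.

No integer solutions with |y| ≤ 40.


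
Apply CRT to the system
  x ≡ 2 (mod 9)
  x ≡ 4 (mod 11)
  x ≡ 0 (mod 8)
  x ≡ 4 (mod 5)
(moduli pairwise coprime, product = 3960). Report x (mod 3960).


Product of moduli M = 9 · 11 · 8 · 5 = 3960.
Merge one congruence at a time:
  Start: x ≡ 2 (mod 9).
  Combine with x ≡ 4 (mod 11); new modulus lcm = 99.
    Write x = 2 + 9·t and substitute into x ≡ 4 (mod 11): 9·t ≡ 4 − 2 = 2 (mod 11).
    The inverse of 9 mod 11 is 5 (since 9·5 = 45 = 4·11 + 1), so t ≡ 5·2 = 10 ≡ 10 (mod 11).
    Then x = 2 + 9·10 = 92, valid modulo lcm(9, 11) = 99: x ≡ 92 (mod 99).
  Combine with x ≡ 0 (mod 8); new modulus lcm = 792.
    Write x = 92 + 99·t and substitute into x ≡ 0 (mod 8): 99·t ≡ 0 − 92 = -92 (mod 8).
    Reduce coefficients mod 8: 3·t ≡ 4 (mod 8).
    The inverse of 3 mod 8 is 3 (since 3·3 = 9 = 1·8 + 1), so t ≡ 3·4 = 12 ≡ 4 (mod 8).
    Then x = 92 + 99·4 = 488, valid modulo lcm(99, 8) = 792: x ≡ 488 (mod 792).
  Combine with x ≡ 4 (mod 5); new modulus lcm = 3960.
    Write x = 488 + 792·t and substitute into x ≡ 4 (mod 5): 792·t ≡ 4 − 488 = -484 (mod 5).
    Reduce coefficients mod 5: 2·t ≡ 1 (mod 5).
    The inverse of 2 mod 5 is 3 (since 2·3 = 6 = 1·5 + 1), so t ≡ 3·1 = 3 ≡ 3 (mod 5).
    Then x = 488 + 792·3 = 2864, valid modulo lcm(792, 5) = 3960: x ≡ 2864 (mod 3960).
Verify against each original: 2864 mod 9 = 2, 2864 mod 11 = 4, 2864 mod 8 = 0, 2864 mod 5 = 4.

x ≡ 2864 (mod 3960).


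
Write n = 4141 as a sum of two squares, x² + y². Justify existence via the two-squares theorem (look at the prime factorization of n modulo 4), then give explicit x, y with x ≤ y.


Step 1: Factor n = 4141 = 41 · 101.
Step 2: Check the mod-4 condition on each prime factor: 41 ≡ 1 (mod 4), exponent 1; 101 ≡ 1 (mod 4), exponent 1.
All primes ≡ 3 (mod 4) appear to even exponent (or don't appear), so by the two-squares theorem n IS expressible as a sum of two squares.
Step 3: Build a representation. Here n = 41 · 101 is a product of primes ≡ 1 (mod 4). Each prime p ≡ 1 (mod 4) is itself a sum of two squares; find a² by testing p − a² for a perfect square:
  41: 41 − 1² = 40, 41 − 2² = 37, 41 − 3² = 32, 41 − 4² = 25 = 5² ⇒ 41 = 4² + 5².
  101: 101 − 1² = 100 = 10² ⇒ 101 = 1² + 10².
  Combine using the Brahmagupta–Fibonacci identity (a² + b²)(c² + d²) = (ac − bd)² + (ad + bc)² = (ac + bd)² + (ad − bc)²:
  41 · 101 = 4141: from (4² + 5²)(1² + 10²), take (4·1 − 5·10, 4·10 + 5·1) = (4 − 50, 40 + 5) = (-46, 45); dropping signs (only squares matter) gives (46, 45); check 46² + 45² = 2116 + 2025 = 4141 ✓.
Step 4: Order so x ≤ y and verify: 45² + 46² = 2025 + 2116 = 4141 = n. ✓

n = 4141 = 45² + 46² (one valid representation with x ≤ y).


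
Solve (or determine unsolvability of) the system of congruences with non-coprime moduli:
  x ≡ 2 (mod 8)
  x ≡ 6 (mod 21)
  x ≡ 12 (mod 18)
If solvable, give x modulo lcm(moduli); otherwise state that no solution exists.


Moduli 8, 21, 18 are not pairwise coprime, so CRT works modulo lcm(m_i) when all pairwise compatibility conditions hold.
Pairwise compatibility: gcd(m_i, m_j) must divide a_i - a_j for every pair.
Merge one congruence at a time:
  Start: x ≡ 2 (mod 8).
  Combine with x ≡ 6 (mod 21): gcd(8, 21) = 1; 6 - 2 = 4, which IS divisible by 1, so compatible.
    Write x = 2 + 8·t and substitute into x ≡ 6 (mod 21): 8·t ≡ 6 − 2 = 4 (mod 21).
    The inverse of 8 mod 21 is 8 (since 8·8 = 64 = 3·21 + 1), so t ≡ 8·4 = 32 ≡ 11 (mod 21).
    Then x = 2 + 8·11 = 90, valid modulo lcm(8, 21) = 168: x ≡ 90 (mod 168).
  Combine with x ≡ 12 (mod 18): gcd(168, 18) = 6; 12 - 90 = -78, which IS divisible by 6, so compatible.
    Write x = 90 + 168·t and substitute into x ≡ 12 (mod 18): 168·t ≡ 12 − 90 = -78 (mod 18).
    Divide the congruence (and modulus) by g = 6: 28·t ≡ -13 (mod 3).
    Reduce coefficients mod 3: 1·t ≡ 2 (mod 3).
    So t ≡ 2 (mod 3).
    Then x = 90 + 168·2 = 426, valid modulo lcm(168, 18) = 504: x ≡ 426 (mod 504).
Verify: 426 mod 8 = 2, 426 mod 21 = 6, 426 mod 18 = 12.

x ≡ 426 (mod 504).


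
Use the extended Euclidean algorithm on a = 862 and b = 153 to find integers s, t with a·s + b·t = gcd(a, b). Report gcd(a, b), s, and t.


Euclidean algorithm on (862, 153) — divide until remainder is 0:
  862 = 5 · 153 + 97
  153 = 1 · 97 + 56
  97 = 1 · 56 + 41
  56 = 1 · 41 + 15
  41 = 2 · 15 + 11
  15 = 1 · 11 + 4
  11 = 2 · 4 + 3
  4 = 1 · 3 + 1
  3 = 3 · 1 + 0
gcd(862, 153) = 1.
Track Bezout coefficients alongside the remainders: start with r₀ = 862 = a·1 + b·0 (s = 1, t = 0) and r₁ = 153 = a·0 + b·1 (s = 0, t = 1); each new remainder r_{k+1} = r_{k-1} − q_k·r_k inherits s_{k+1} = s_{k-1} − q_k·s_k, t_{k+1} = t_{k-1} − q_k·t_k, so r_k = a·s_k + b·t_k at every step:
  q = 5: r = 97, s = 1 − 5·0 = 1, t = 0 − 5·1 = -5  (check: 862·1 + 153·(-5) = 97)
  q = 1: r = 56, s = 0 − 1·1 = -1, t = 1 − 1·(-5) = 6  (check: 862·(-1) + 153·6 = 56)
  q = 1: r = 41, s = 1 − 1·(-1) = 2, t = -5 − 1·6 = -11  (check: 862·2 + 153·(-11) = 41)
  q = 1: r = 15, s = -1 − 1·2 = -3, t = 6 − 1·(-11) = 17  (check: 862·(-3) + 153·17 = 15)
  q = 2: r = 11, s = 2 − 2·(-3) = 8, t = -11 − 2·17 = -45  (check: 862·8 + 153·(-45) = 11)
  q = 1: r = 4, s = -3 − 1·8 = -11, t = 17 − 1·(-45) = 62  (check: 862·(-11) + 153·62 = 4)
  q = 2: r = 3, s = 8 − 2·(-11) = 30, t = -45 − 2·62 = -169  (check: 862·30 + 153·(-169) = 3)
  q = 1: r = 1, s = -11 − 1·30 = -41, t = 62 − 1·(-169) = 231  (check: 862·(-41) + 153·231 = 1)
The row with r = 1 (the gcd) gives the Bezout coefficients s = -41, t = 231.
Result: 862 · (-41) + 153 · (231) = 1.

gcd(862, 153) = 1; s = -41, t = 231 (check: 862·(-41) + 153·231 = 1).


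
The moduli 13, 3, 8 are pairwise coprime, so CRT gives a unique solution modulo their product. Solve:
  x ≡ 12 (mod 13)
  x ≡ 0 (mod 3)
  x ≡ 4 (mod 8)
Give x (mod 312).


Moduli 13, 3, 8 are pairwise coprime; by CRT there is a unique solution modulo M = 13 · 3 · 8 = 312.
Solve pairwise, accumulating the modulus:
  Start with x ≡ 12 (mod 13).
  Combine with x ≡ 0 (mod 3): since gcd(13, 3) = 1, we get a unique residue mod 39.
    Write x = 12 + 13·t and substitute into x ≡ 0 (mod 3): 13·t ≡ 0 − 12 = -12 (mod 3).
    Reduce coefficients mod 3: 1·t ≡ 0 (mod 3).
    So t ≡ 0 (mod 3).
    Then x = 12 + 13·0 = 12, valid modulo lcm(13, 3) = 39: x ≡ 12 (mod 39).
  Combine with x ≡ 4 (mod 8): since gcd(39, 8) = 1, we get a unique residue mod 312.
    Write x = 12 + 39·t and substitute into x ≡ 4 (mod 8): 39·t ≡ 4 − 12 = -8 (mod 8).
    Reduce coefficients mod 8: 7·t ≡ 0 (mod 8).
    The inverse of 7 mod 8 is 7 (since 7·7 = 49 = 6·8 + 1), so t ≡ 7·0 = 0 ≡ 0 (mod 8).
    Then x = 12 + 39·0 = 12, valid modulo lcm(39, 8) = 312: x ≡ 12 (mod 312).
Verify: 12 mod 13 = 12 ✓, 12 mod 3 = 0 ✓, 12 mod 8 = 4 ✓.

x ≡ 12 (mod 312).


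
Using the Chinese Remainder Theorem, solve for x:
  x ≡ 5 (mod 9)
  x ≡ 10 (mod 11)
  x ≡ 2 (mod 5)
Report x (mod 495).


Moduli 9, 11, 5 are pairwise coprime; by CRT there is a unique solution modulo M = 9 · 11 · 5 = 495.
Solve pairwise, accumulating the modulus:
  Start with x ≡ 5 (mod 9).
  Combine with x ≡ 10 (mod 11): since gcd(9, 11) = 1, we get a unique residue mod 99.
    Write x = 5 + 9·t and substitute into x ≡ 10 (mod 11): 9·t ≡ 10 − 5 = 5 (mod 11).
    The inverse of 9 mod 11 is 5 (since 9·5 = 45 = 4·11 + 1), so t ≡ 5·5 = 25 ≡ 3 (mod 11).
    Then x = 5 + 9·3 = 32, valid modulo lcm(9, 11) = 99: x ≡ 32 (mod 99).
  Combine with x ≡ 2 (mod 5): since gcd(99, 5) = 1, we get a unique residue mod 495.
    Write x = 32 + 99·t and substitute into x ≡ 2 (mod 5): 99·t ≡ 2 − 32 = -30 (mod 5).
    Reduce coefficients mod 5: 4·t ≡ 0 (mod 5).
    The inverse of 4 mod 5 is 4 (since 4·4 = 16 = 3·5 + 1), so t ≡ 4·0 = 0 ≡ 0 (mod 5).
    Then x = 32 + 99·0 = 32, valid modulo lcm(99, 5) = 495: x ≡ 32 (mod 495).
Verify: 32 mod 9 = 5 ✓, 32 mod 11 = 10 ✓, 32 mod 5 = 2 ✓.

x ≡ 32 (mod 495).


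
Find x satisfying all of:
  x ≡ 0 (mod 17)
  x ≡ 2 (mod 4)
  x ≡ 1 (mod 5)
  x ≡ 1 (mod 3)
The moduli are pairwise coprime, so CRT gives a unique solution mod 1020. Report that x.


Product of moduli M = 17 · 4 · 5 · 3 = 1020.
Merge one congruence at a time:
  Start: x ≡ 0 (mod 17).
  Combine with x ≡ 2 (mod 4); new modulus lcm = 68.
    Write x = 0 + 17·t and substitute into x ≡ 2 (mod 4): 17·t ≡ 2 − 0 = 2 (mod 4).
    Reduce coefficients mod 4: 1·t ≡ 2 (mod 4).
    So t ≡ 2 (mod 4).
    Then x = 0 + 17·2 = 34, valid modulo lcm(17, 4) = 68: x ≡ 34 (mod 68).
  Combine with x ≡ 1 (mod 5); new modulus lcm = 340.
    Write x = 34 + 68·t and substitute into x ≡ 1 (mod 5): 68·t ≡ 1 − 34 = -33 (mod 5).
    Reduce coefficients mod 5: 3·t ≡ 2 (mod 5).
    The inverse of 3 mod 5 is 2 (since 3·2 = 6 = 1·5 + 1), so t ≡ 2·2 = 4 ≡ 4 (mod 5).
    Then x = 34 + 68·4 = 306, valid modulo lcm(68, 5) = 340: x ≡ 306 (mod 340).
  Combine with x ≡ 1 (mod 3); new modulus lcm = 1020.
    Write x = 306 + 340·t and substitute into x ≡ 1 (mod 3): 340·t ≡ 1 − 306 = -305 (mod 3).
    Reduce coefficients mod 3: 1·t ≡ 1 (mod 3).
    So t ≡ 1 (mod 3).
    Then x = 306 + 340·1 = 646, valid modulo lcm(340, 3) = 1020: x ≡ 646 (mod 1020).
Verify against each original: 646 mod 17 = 0, 646 mod 4 = 2, 646 mod 5 = 1, 646 mod 3 = 1.

x ≡ 646 (mod 1020).


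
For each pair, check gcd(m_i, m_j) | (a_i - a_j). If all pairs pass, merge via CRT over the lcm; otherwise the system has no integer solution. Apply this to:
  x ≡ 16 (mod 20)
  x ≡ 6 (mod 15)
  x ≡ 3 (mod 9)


Moduli 20, 15, 9 are not pairwise coprime, so CRT works modulo lcm(m_i) when all pairwise compatibility conditions hold.
Pairwise compatibility: gcd(m_i, m_j) must divide a_i - a_j for every pair.
Merge one congruence at a time:
  Start: x ≡ 16 (mod 20).
  Combine with x ≡ 6 (mod 15): gcd(20, 15) = 5; 6 - 16 = -10, which IS divisible by 5, so compatible.
    Write x = 16 + 20·t and substitute into x ≡ 6 (mod 15): 20·t ≡ 6 − 16 = -10 (mod 15).
    Divide the congruence (and modulus) by g = 5: 4·t ≡ -2 (mod 3).
    Reduce coefficients mod 3: 1·t ≡ 1 (mod 3).
    So t ≡ 1 (mod 3).
    Then x = 16 + 20·1 = 36, valid modulo lcm(20, 15) = 60: x ≡ 36 (mod 60).
  Combine with x ≡ 3 (mod 9): gcd(60, 9) = 3; 3 - 36 = -33, which IS divisible by 3, so compatible.
    Write x = 36 + 60·t and substitute into x ≡ 3 (mod 9): 60·t ≡ 3 − 36 = -33 (mod 9).
    Divide the congruence (and modulus) by g = 3: 20·t ≡ -11 (mod 3).
    Reduce coefficients mod 3: 2·t ≡ 1 (mod 3).
    The inverse of 2 mod 3 is 2 (since 2·2 = 4 = 1·3 + 1), so t ≡ 2·1 = 2 ≡ 2 (mod 3).
    Then x = 36 + 60·2 = 156, valid modulo lcm(60, 9) = 180: x ≡ 156 (mod 180).
Verify: 156 mod 20 = 16, 156 mod 15 = 6, 156 mod 9 = 3.

x ≡ 156 (mod 180).


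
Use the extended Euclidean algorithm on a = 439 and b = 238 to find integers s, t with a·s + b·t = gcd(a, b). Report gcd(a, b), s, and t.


Euclidean algorithm on (439, 238) — divide until remainder is 0:
  439 = 1 · 238 + 201
  238 = 1 · 201 + 37
  201 = 5 · 37 + 16
  37 = 2 · 16 + 5
  16 = 3 · 5 + 1
  5 = 5 · 1 + 0
gcd(439, 238) = 1.
Track Bezout coefficients alongside the remainders: start with r₀ = 439 = a·1 + b·0 (s = 1, t = 0) and r₁ = 238 = a·0 + b·1 (s = 0, t = 1); each new remainder r_{k+1} = r_{k-1} − q_k·r_k inherits s_{k+1} = s_{k-1} − q_k·s_k, t_{k+1} = t_{k-1} − q_k·t_k, so r_k = a·s_k + b·t_k at every step:
  q = 1: r = 201, s = 1 − 1·0 = 1, t = 0 − 1·1 = -1  (check: 439·1 + 238·(-1) = 201)
  q = 1: r = 37, s = 0 − 1·1 = -1, t = 1 − 1·(-1) = 2  (check: 439·(-1) + 238·2 = 37)
  q = 5: r = 16, s = 1 − 5·(-1) = 6, t = -1 − 5·2 = -11  (check: 439·6 + 238·(-11) = 16)
  q = 2: r = 5, s = -1 − 2·6 = -13, t = 2 − 2·(-11) = 24  (check: 439·(-13) + 238·24 = 5)
  q = 3: r = 1, s = 6 − 3·(-13) = 45, t = -11 − 3·24 = -83  (check: 439·45 + 238·(-83) = 1)
The row with r = 1 (the gcd) gives the Bezout coefficients s = 45, t = -83.
Result: 439 · (45) + 238 · (-83) = 1.

gcd(439, 238) = 1; s = 45, t = -83 (check: 439·45 + 238·(-83) = 1).


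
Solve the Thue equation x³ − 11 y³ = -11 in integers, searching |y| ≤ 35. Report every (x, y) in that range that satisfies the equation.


The equation is x³ - 11y³ = -11. For fixed y, x³ = 11·y³ − 11, so a solution requires the RHS to be a perfect cube.
Strategy: iterate y from -35 to 35, compute RHS = 11·y³ − 11, and check whether it is a (positive or negative) perfect cube.
Check small values of y:
  y = 0: RHS = -11 is not a perfect cube.
  y = 1: RHS = 0 = (0)³ ⇒ x = 0 works.
  y = -1: RHS = -22 is not a perfect cube.
  y = 2: RHS = 77 is not a perfect cube.
  y = -2: RHS = -99 is not a perfect cube.
  y = 3: RHS = 286 is not a perfect cube.
  y = -3: RHS = -308 is not a perfect cube.
Continuing the search up to |y| = 35 finds no further solutions beyond those listed.
Collected solutions: (0, 1).

Solutions (with |y| ≤ 35): (0, 1).


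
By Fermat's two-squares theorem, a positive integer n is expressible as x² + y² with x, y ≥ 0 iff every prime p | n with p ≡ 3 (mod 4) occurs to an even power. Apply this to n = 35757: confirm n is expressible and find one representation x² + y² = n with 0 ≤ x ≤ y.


Step 1: Factor n = 35757 = 3^2 · 29 · 137.
Step 2: Check the mod-4 condition on each prime factor: 3 ≡ 3 (mod 4), exponent 2 (must be even); 29 ≡ 1 (mod 4), exponent 1; 137 ≡ 1 (mod 4), exponent 1.
All primes ≡ 3 (mod 4) appear to even exponent (or don't appear), so by the two-squares theorem n IS expressible as a sum of two squares.
Step 3: Build a representation. Group n = k² · m with k = 3 and m = 29 · 137 = 3973 (a product of primes ≡ 1 (mod 4)); a representation of m scales to one of n via (k·x)² + (k·y)² = k²(x² + y²). Each prime p ≡ 1 (mod 4) is itself a sum of two squares; find a² by testing p − a² for a perfect square:
  29: 29 − 1² = 28, 29 − 2² = 25 = 5² ⇒ 29 = 2² + 5².
  137: 137 − 1² = 136, 137 − 2² = 133, 137 − 3² = 128, 137 − 4² = 121 = 11² ⇒ 137 = 4² + 11².
  Combine using the Brahmagupta–Fibonacci identity (a² + b²)(c² + d²) = (ac − bd)² + (ad + bc)² = (ac + bd)² + (ad − bc)²:
  29 · 137 = 3973: from (2² + 5²)(4² + 11²), take (2·4 − 5·11, 2·11 + 5·4) = (8 − 55, 22 + 20) = (-47, 42); dropping signs (only squares matter) gives (47, 42); check 47² + 42² = 2209 + 1764 = 3973 ✓.
  Scale by k = 3: (3·47, 3·42) = (141, 126).
Step 4: Order so x ≤ y and verify: 126² + 141² = 15876 + 19881 = 35757 = n. ✓

n = 35757 = 126² + 141² (one valid representation with x ≤ y).


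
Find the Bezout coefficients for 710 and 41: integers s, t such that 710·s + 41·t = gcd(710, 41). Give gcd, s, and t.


Euclidean algorithm on (710, 41) — divide until remainder is 0:
  710 = 17 · 41 + 13
  41 = 3 · 13 + 2
  13 = 6 · 2 + 1
  2 = 2 · 1 + 0
gcd(710, 41) = 1.
Track Bezout coefficients alongside the remainders: start with r₀ = 710 = a·1 + b·0 (s = 1, t = 0) and r₁ = 41 = a·0 + b·1 (s = 0, t = 1); each new remainder r_{k+1} = r_{k-1} − q_k·r_k inherits s_{k+1} = s_{k-1} − q_k·s_k, t_{k+1} = t_{k-1} − q_k·t_k, so r_k = a·s_k + b·t_k at every step:
  q = 17: r = 13, s = 1 − 17·0 = 1, t = 0 − 17·1 = -17  (check: 710·1 + 41·(-17) = 13)
  q = 3: r = 2, s = 0 − 3·1 = -3, t = 1 − 3·(-17) = 52  (check: 710·(-3) + 41·52 = 2)
  q = 6: r = 1, s = 1 − 6·(-3) = 19, t = -17 − 6·52 = -329  (check: 710·19 + 41·(-329) = 1)
The row with r = 1 (the gcd) gives the Bezout coefficients s = 19, t = -329.
Result: 710 · (19) + 41 · (-329) = 1.

gcd(710, 41) = 1; s = 19, t = -329 (check: 710·19 + 41·(-329) = 1).


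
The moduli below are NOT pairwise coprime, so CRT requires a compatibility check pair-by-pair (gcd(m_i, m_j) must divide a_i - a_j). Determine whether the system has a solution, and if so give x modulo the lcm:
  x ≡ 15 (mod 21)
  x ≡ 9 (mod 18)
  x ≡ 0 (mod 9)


Moduli 21, 18, 9 are not pairwise coprime, so CRT works modulo lcm(m_i) when all pairwise compatibility conditions hold.
Pairwise compatibility: gcd(m_i, m_j) must divide a_i - a_j for every pair.
Merge one congruence at a time:
  Start: x ≡ 15 (mod 21).
  Combine with x ≡ 9 (mod 18): gcd(21, 18) = 3; 9 - 15 = -6, which IS divisible by 3, so compatible.
    Write x = 15 + 21·t and substitute into x ≡ 9 (mod 18): 21·t ≡ 9 − 15 = -6 (mod 18).
    Divide the congruence (and modulus) by g = 3: 7·t ≡ -2 (mod 6).
    Reduce coefficients mod 6: 1·t ≡ 4 (mod 6).
    So t ≡ 4 (mod 6).
    Then x = 15 + 21·4 = 99, valid modulo lcm(21, 18) = 126: x ≡ 99 (mod 126).
  Combine with x ≡ 0 (mod 9): gcd(126, 9) = 9; 0 - 99 = -99, which IS divisible by 9, so compatible.
    Write x = 99 + 126·t and substitute into x ≡ 0 (mod 9): 126·t ≡ 0 − 99 = -99 (mod 9).
    Divide the congruence (and modulus) by g = 9: 14·t ≡ -11 (mod 1).
    Modulo 1 every t works; take t = 0.
    Then x = 99 + 126·0 = 99, valid modulo lcm(126, 9) = 126: x ≡ 99 (mod 126).
Verify: 99 mod 21 = 15, 99 mod 18 = 9, 99 mod 9 = 0.

x ≡ 99 (mod 126).


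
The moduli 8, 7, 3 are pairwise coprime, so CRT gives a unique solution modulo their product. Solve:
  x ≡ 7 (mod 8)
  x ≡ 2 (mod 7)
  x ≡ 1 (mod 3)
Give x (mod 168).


Moduli 8, 7, 3 are pairwise coprime; by CRT there is a unique solution modulo M = 8 · 7 · 3 = 168.
Solve pairwise, accumulating the modulus:
  Start with x ≡ 7 (mod 8).
  Combine with x ≡ 2 (mod 7): since gcd(8, 7) = 1, we get a unique residue mod 56.
    Write x = 7 + 8·t and substitute into x ≡ 2 (mod 7): 8·t ≡ 2 − 7 = -5 (mod 7).
    Reduce coefficients mod 7: 1·t ≡ 2 (mod 7).
    So t ≡ 2 (mod 7).
    Then x = 7 + 8·2 = 23, valid modulo lcm(8, 7) = 56: x ≡ 23 (mod 56).
  Combine with x ≡ 1 (mod 3): since gcd(56, 3) = 1, we get a unique residue mod 168.
    Write x = 23 + 56·t and substitute into x ≡ 1 (mod 3): 56·t ≡ 1 − 23 = -22 (mod 3).
    Reduce coefficients mod 3: 2·t ≡ 2 (mod 3).
    The inverse of 2 mod 3 is 2 (since 2·2 = 4 = 1·3 + 1), so t ≡ 2·2 = 4 ≡ 1 (mod 3).
    Then x = 23 + 56·1 = 79, valid modulo lcm(56, 3) = 168: x ≡ 79 (mod 168).
Verify: 79 mod 8 = 7 ✓, 79 mod 7 = 2 ✓, 79 mod 3 = 1 ✓.

x ≡ 79 (mod 168).


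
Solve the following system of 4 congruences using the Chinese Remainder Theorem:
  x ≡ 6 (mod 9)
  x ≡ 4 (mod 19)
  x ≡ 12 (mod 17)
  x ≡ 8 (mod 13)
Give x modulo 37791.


Product of moduli M = 9 · 19 · 17 · 13 = 37791.
Merge one congruence at a time:
  Start: x ≡ 6 (mod 9).
  Combine with x ≡ 4 (mod 19); new modulus lcm = 171.
    Write x = 6 + 9·t and substitute into x ≡ 4 (mod 19): 9·t ≡ 4 − 6 = -2 (mod 19).
    Reduce coefficients mod 19: 9·t ≡ 17 (mod 19).
    The inverse of 9 mod 19 is 17 (since 9·17 = 153 = 8·19 + 1), so t ≡ 17·17 = 289 ≡ 4 (mod 19).
    Then x = 6 + 9·4 = 42, valid modulo lcm(9, 19) = 171: x ≡ 42 (mod 171).
  Combine with x ≡ 12 (mod 17); new modulus lcm = 2907.
    Write x = 42 + 171·t and substitute into x ≡ 12 (mod 17): 171·t ≡ 12 − 42 = -30 (mod 17).
    Reduce coefficients mod 17: 1·t ≡ 4 (mod 17).
    So t ≡ 4 (mod 17).
    Then x = 42 + 171·4 = 726, valid modulo lcm(171, 17) = 2907: x ≡ 726 (mod 2907).
  Combine with x ≡ 8 (mod 13); new modulus lcm = 37791.
    Write x = 726 + 2907·t and substitute into x ≡ 8 (mod 13): 2907·t ≡ 8 − 726 = -718 (mod 13).
    Reduce coefficients mod 13: 8·t ≡ 10 (mod 13).
    The inverse of 8 mod 13 is 5 (since 8·5 = 40 = 3·13 + 1), so t ≡ 5·10 = 50 ≡ 11 (mod 13).
    Then x = 726 + 2907·11 = 32703, valid modulo lcm(2907, 13) = 37791: x ≡ 32703 (mod 37791).
Verify against each original: 32703 mod 9 = 6, 32703 mod 19 = 4, 32703 mod 17 = 12, 32703 mod 13 = 8.

x ≡ 32703 (mod 37791).


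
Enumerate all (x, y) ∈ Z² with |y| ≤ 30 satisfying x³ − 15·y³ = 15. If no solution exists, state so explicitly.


The equation is x³ - 15y³ = 15. For fixed y, x³ = 15·y³ + 15, so a solution requires the RHS to be a perfect cube.
Strategy: iterate y from -30 to 30, compute RHS = 15·y³ + 15, and check whether it is a (positive or negative) perfect cube.
Check small values of y:
  y = 0: RHS = 15 is not a perfect cube.
  y = 1: RHS = 30 is not a perfect cube.
  y = -1: RHS = 0 = (0)³ ⇒ x = 0 works.
  y = 2: RHS = 135 is not a perfect cube.
  y = -2: RHS = -105 is not a perfect cube.
  y = 3: RHS = 420 is not a perfect cube.
  y = -3: RHS = -390 is not a perfect cube.
Continuing the search up to |y| = 30 finds no further solutions beyond those listed.
Collected solutions: (0, -1).

Solutions (with |y| ≤ 30): (0, -1).


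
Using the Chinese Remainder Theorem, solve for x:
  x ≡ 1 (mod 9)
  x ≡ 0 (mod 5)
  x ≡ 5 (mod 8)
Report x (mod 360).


Moduli 9, 5, 8 are pairwise coprime; by CRT there is a unique solution modulo M = 9 · 5 · 8 = 360.
Solve pairwise, accumulating the modulus:
  Start with x ≡ 1 (mod 9).
  Combine with x ≡ 0 (mod 5): since gcd(9, 5) = 1, we get a unique residue mod 45.
    Write x = 1 + 9·t and substitute into x ≡ 0 (mod 5): 9·t ≡ 0 − 1 = -1 (mod 5).
    Reduce coefficients mod 5: 4·t ≡ 4 (mod 5).
    The inverse of 4 mod 5 is 4 (since 4·4 = 16 = 3·5 + 1), so t ≡ 4·4 = 16 ≡ 1 (mod 5).
    Then x = 1 + 9·1 = 10, valid modulo lcm(9, 5) = 45: x ≡ 10 (mod 45).
  Combine with x ≡ 5 (mod 8): since gcd(45, 8) = 1, we get a unique residue mod 360.
    Write x = 10 + 45·t and substitute into x ≡ 5 (mod 8): 45·t ≡ 5 − 10 = -5 (mod 8).
    Reduce coefficients mod 8: 5·t ≡ 3 (mod 8).
    The inverse of 5 mod 8 is 5 (since 5·5 = 25 = 3·8 + 1), so t ≡ 5·3 = 15 ≡ 7 (mod 8).
    Then x = 10 + 45·7 = 325, valid modulo lcm(45, 8) = 360: x ≡ 325 (mod 360).
Verify: 325 mod 9 = 1 ✓, 325 mod 5 = 0 ✓, 325 mod 8 = 5 ✓.

x ≡ 325 (mod 360).


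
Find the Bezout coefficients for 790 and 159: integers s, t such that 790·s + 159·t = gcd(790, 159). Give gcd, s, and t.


Euclidean algorithm on (790, 159) — divide until remainder is 0:
  790 = 4 · 159 + 154
  159 = 1 · 154 + 5
  154 = 30 · 5 + 4
  5 = 1 · 4 + 1
  4 = 4 · 1 + 0
gcd(790, 159) = 1.
Track Bezout coefficients alongside the remainders: start with r₀ = 790 = a·1 + b·0 (s = 1, t = 0) and r₁ = 159 = a·0 + b·1 (s = 0, t = 1); each new remainder r_{k+1} = r_{k-1} − q_k·r_k inherits s_{k+1} = s_{k-1} − q_k·s_k, t_{k+1} = t_{k-1} − q_k·t_k, so r_k = a·s_k + b·t_k at every step:
  q = 4: r = 154, s = 1 − 4·0 = 1, t = 0 − 4·1 = -4  (check: 790·1 + 159·(-4) = 154)
  q = 1: r = 5, s = 0 − 1·1 = -1, t = 1 − 1·(-4) = 5  (check: 790·(-1) + 159·5 = 5)
  q = 30: r = 4, s = 1 − 30·(-1) = 31, t = -4 − 30·5 = -154  (check: 790·31 + 159·(-154) = 4)
  q = 1: r = 1, s = -1 − 1·31 = -32, t = 5 − 1·(-154) = 159  (check: 790·(-32) + 159·159 = 1)
The row with r = 1 (the gcd) gives the Bezout coefficients s = -32, t = 159.
Result: 790 · (-32) + 159 · (159) = 1.

gcd(790, 159) = 1; s = -32, t = 159 (check: 790·(-32) + 159·159 = 1).


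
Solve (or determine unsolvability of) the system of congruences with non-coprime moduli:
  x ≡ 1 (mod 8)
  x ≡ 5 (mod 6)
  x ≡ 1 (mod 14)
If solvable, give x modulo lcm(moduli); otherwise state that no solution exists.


Moduli 8, 6, 14 are not pairwise coprime, so CRT works modulo lcm(m_i) when all pairwise compatibility conditions hold.
Pairwise compatibility: gcd(m_i, m_j) must divide a_i - a_j for every pair.
Merge one congruence at a time:
  Start: x ≡ 1 (mod 8).
  Combine with x ≡ 5 (mod 6): gcd(8, 6) = 2; 5 - 1 = 4, which IS divisible by 2, so compatible.
    Write x = 1 + 8·t and substitute into x ≡ 5 (mod 6): 8·t ≡ 5 − 1 = 4 (mod 6).
    Divide the congruence (and modulus) by g = 2: 4·t ≡ 2 (mod 3).
    Reduce coefficients mod 3: 1·t ≡ 2 (mod 3).
    So t ≡ 2 (mod 3).
    Then x = 1 + 8·2 = 17, valid modulo lcm(8, 6) = 24: x ≡ 17 (mod 24).
  Combine with x ≡ 1 (mod 14): gcd(24, 14) = 2; 1 - 17 = -16, which IS divisible by 2, so compatible.
    Write x = 17 + 24·t and substitute into x ≡ 1 (mod 14): 24·t ≡ 1 − 17 = -16 (mod 14).
    Divide the congruence (and modulus) by g = 2: 12·t ≡ -8 (mod 7).
    Reduce coefficients mod 7: 5·t ≡ 6 (mod 7).
    The inverse of 5 mod 7 is 3 (since 5·3 = 15 = 2·7 + 1), so t ≡ 3·6 = 18 ≡ 4 (mod 7).
    Then x = 17 + 24·4 = 113, valid modulo lcm(24, 14) = 168: x ≡ 113 (mod 168).
Verify: 113 mod 8 = 1, 113 mod 6 = 5, 113 mod 14 = 1.

x ≡ 113 (mod 168).
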